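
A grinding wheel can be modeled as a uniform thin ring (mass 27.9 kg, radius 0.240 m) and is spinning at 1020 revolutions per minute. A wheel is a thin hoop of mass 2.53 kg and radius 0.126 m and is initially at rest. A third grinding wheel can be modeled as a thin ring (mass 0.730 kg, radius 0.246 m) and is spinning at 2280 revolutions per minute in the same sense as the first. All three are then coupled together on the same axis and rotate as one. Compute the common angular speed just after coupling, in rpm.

The coupling torques are internal; angular momentum about the shared axis is conserved.
Moments of inertia: I_A = (27.9)(0.240)² = 1.607 kg·m²; I_B = (2.53)(0.126)² = 0.04017 kg·m²; I_C = (0.730)(0.246)² = 0.04418 kg·m².
Taking A's sense as positive: L = (1.607)(1020) + (0.04418)(2280) = 1740 kg·m²·rpm.
Combined I = 1.607 + 0.04017 + 0.04418 = 1.691 kg·m².
ω_f = L / I = 1740 / 1.691 = 1029 rpm.

|ω_f| ≈ 1030 rpm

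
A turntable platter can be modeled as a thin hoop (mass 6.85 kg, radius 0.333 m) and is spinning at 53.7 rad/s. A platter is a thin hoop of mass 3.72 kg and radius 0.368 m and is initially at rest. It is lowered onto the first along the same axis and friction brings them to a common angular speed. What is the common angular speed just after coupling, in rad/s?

No external torque acts about the common axis, so total angular momentum is conserved.
Moments of inertia: I_A = (6.85)(0.333)² = 0.7596 kg·m²; I_B = (3.72)(0.368)² = 0.5038 kg·m².
Taking A's sense as positive: L = (0.7596)(53.7) = 40.79 kg·m²·rad/s.
Combined I = 0.7596 + 0.5038 = 1.263 kg·m².
ω_f = L / I = 40.79 / 1.263 = 32.29 rad/s.

|ω_f| ≈ 32.3 rad/s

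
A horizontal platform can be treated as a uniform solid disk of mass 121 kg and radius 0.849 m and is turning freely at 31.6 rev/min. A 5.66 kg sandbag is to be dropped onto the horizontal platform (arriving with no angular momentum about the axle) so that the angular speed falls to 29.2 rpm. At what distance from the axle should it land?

No external torque acts about the axle; L_before = L_after.
I_p = ½(121)(0.849)² = 43.61 kg·m².
I_p ω_i = (I_p + m r²) ω_f ⇒ m r² = I_p(ω_i/ω_f − 1) = 43.61(31.6/29.2 − 1) = 3.584 kg·m².
r = √(3.584/5.66) = 0.7958 m.

r ≈ 0.796 m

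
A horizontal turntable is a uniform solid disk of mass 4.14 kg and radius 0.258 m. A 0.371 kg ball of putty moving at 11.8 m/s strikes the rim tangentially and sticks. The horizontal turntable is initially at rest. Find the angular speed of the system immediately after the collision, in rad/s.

The axle reaction passes through the axle and exerts no torque about it; angular momentum about the axle is conserved through the impact.
I_p = ½(4.14)(0.258)² = 0.1378 kg·m². Taking the sense of the ball of putty's angular momentum as positive, L_{ball} = m v R = (0.371)(11.8)(0.258) = 1.129 kg·m²/s.
L_i = 0 + 1.129 = 1.129 kg·m²/s.
After sticking, I_f = I_p + m R² = 0.1378 + (0.371)(0.258)² = 0.1625 kg·m².
ω_f = L_i / I_f = 1.129 / 0.1625 = 6.951 rad/s.

|ω_f| ≈ 6.95 rad/s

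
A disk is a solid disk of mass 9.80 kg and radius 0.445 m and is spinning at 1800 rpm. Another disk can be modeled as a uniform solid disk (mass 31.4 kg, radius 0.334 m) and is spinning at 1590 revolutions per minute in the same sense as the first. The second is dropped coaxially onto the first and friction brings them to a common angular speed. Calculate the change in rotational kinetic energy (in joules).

No external torque acts about the common axis, so total angular momentum is conserved.
Moments of inertia: I_A = ½(9.80)(0.445)² = 0.9703 kg·m²; I_B = ½(31.4)(0.334)² = 1.751 kg·m².
Taking A's sense as positive: L = (0.9703)(1800) + (1.751)(1590) = 4531 kg·m²·rpm.
Combined I = 0.9703 + 1.751 = 2.722 kg·m².
ω_f = L / I = 4531 / 2.722 = 1665 rpm.
KE_i = ½ΣIω² = 41520 J; KE_f = ½(2.722)(174.3)² = 41370 J.

ΔKE ≈ -151 J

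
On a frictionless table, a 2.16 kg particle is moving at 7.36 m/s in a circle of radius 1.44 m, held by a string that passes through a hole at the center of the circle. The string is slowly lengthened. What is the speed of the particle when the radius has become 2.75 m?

Central (radial) force ⇒ zero torque about the center ⇒ m v r is constant.
v₂ = v₁ r₁ / r₂ = (7.36)(1.44) / (2.75) = 3.854 m/s.

v₂ ≈ 3.85 m/s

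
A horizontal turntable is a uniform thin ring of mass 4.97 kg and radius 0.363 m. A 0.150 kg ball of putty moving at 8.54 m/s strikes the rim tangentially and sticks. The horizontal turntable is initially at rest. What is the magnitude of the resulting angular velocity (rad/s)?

About the axle the impulsive forces during the collision are internal, so angular momentum about that axis is conserved.
I_p = (4.97)(0.363)² = 0.6549 kg·m². Taking the sense of the ball of putty's angular momentum as positive, L_{ball} = m v R = (0.150)(8.54)(0.363) = 0.4650 kg·m²/s.
L_i = 0 + 0.4650 = 0.4650 kg·m²/s.
After sticking, I_f = I_p + m R² = 0.6549 + (0.150)(0.363)² = 0.6747 kg·m².
ω_f = L_i / I_f = 0.4650 / 0.6747 = 0.6892 rad/s.

|ω_f| ≈ 0.689 rad/s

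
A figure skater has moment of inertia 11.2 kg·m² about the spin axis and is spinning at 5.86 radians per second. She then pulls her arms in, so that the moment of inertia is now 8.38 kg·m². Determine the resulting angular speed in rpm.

ω₂ ≈ 74.8 rpm

Angular momentum about the spin axis is conserved since the torque about it is zero.
ω₂ = I₁ω₁ / I₂ = (11.20)(5.86 rad/s) / (8.380) = 7.832 rad/s = 74.79 rpm.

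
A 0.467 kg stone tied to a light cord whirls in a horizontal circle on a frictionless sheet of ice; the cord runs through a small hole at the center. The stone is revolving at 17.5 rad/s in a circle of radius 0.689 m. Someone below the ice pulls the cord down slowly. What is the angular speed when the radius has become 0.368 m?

ω₂ ≈ 61.3 rad/s

The constraining force is radial, so m r² ω about the center is conserved.
ω₂ = ω₁ (r₁/r₂)² = (17.5)(0.689/0.368)² = 61.35 rad/s.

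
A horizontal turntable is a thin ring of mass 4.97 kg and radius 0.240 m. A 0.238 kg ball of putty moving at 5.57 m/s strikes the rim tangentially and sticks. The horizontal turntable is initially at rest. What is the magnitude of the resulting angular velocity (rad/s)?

|ω_f| ≈ 1.06 rad/s

About the axle the impulsive forces during the collision are internal, so angular momentum about that axis is conserved.
I_p = (4.97)(0.240)² = 0.2863 kg·m². Taking the sense of the ball of putty's angular momentum as positive, L_{ball} = m v R = (0.238)(5.57)(0.240) = 0.3182 kg·m²/s.
L_i = 0 + 0.3182 = 0.3182 kg·m²/s.
After sticking, I_f = I_p + m R² = 0.2863 + (0.238)(0.240)² = 0.3000 kg·m².
ω_f = L_i / I_f = 0.3182 / 0.3000 = 1.061 rad/s.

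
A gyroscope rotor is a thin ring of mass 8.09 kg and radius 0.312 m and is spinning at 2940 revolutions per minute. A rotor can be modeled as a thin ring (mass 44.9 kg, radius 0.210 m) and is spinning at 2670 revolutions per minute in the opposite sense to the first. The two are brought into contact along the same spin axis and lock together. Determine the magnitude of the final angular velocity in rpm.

The coupling torques are internal; angular momentum about the shared axis is conserved.
Moments of inertia: I_A = (8.09)(0.312)² = 0.7875 kg·m²; I_B = (44.9)(0.210)² = 1.980 kg·m².
Taking A's sense as positive: L = (0.7875)(2940) − (1.980)(2670) = -2972 kg·m²·rpm.
Combined I = 0.7875 + 1.980 = 2.768 kg·m².
ω_f = L / I = -2972 / 2.768 = -1074 rpm.

|ω_f| ≈ 1070 rpm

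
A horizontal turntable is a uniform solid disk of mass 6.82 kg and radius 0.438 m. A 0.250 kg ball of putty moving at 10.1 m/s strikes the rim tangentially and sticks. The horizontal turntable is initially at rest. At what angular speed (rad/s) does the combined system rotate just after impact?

About the axle the impulsive forces during the collision are internal, so angular momentum about that axis is conserved.
I_p = ½(6.82)(0.438)² = 0.6542 kg·m². Taking the sense of the ball of putty's angular momentum as positive, L_{ball} = m v R = (0.250)(10.1)(0.438) = 1.106 kg·m²/s.
L_i = 0 + 1.106 = 1.106 kg·m²/s.
After sticking, I_f = I_p + m R² = 0.6542 + (0.250)(0.438)² = 0.7021 kg·m².
ω_f = L_i / I_f = 1.106 / 0.7021 = 1.575 rad/s.

|ω_f| ≈ 1.58 rad/s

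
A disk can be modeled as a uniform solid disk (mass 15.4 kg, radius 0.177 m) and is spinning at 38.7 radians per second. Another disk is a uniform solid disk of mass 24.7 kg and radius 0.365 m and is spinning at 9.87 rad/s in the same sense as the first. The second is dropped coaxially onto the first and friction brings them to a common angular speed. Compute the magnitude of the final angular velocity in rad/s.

|ω_f| ≈ 13.6 rad/s

No external torque acts about the common axis, so total angular momentum is conserved.
Moments of inertia: I_A = ½(15.4)(0.177)² = 0.2412 kg·m²; I_B = ½(24.7)(0.365)² = 1.645 kg·m².
Taking A's sense as positive: L = (0.2412)(38.7) + (1.645)(9.87) = 25.58 kg·m²·rad/s.
Combined I = 0.2412 + 1.645 = 1.887 kg·m².
ω_f = L / I = 25.58 / 1.887 = 13.56 rad/s.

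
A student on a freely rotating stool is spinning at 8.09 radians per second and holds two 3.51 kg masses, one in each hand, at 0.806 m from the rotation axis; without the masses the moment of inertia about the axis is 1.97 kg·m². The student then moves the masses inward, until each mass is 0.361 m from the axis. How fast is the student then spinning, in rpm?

ω₂ ≈ 175 rpm

With no external torque about the axis, L is conserved: I₁ω₁ = I₂ω₂.
I₁ = 1.97 + 2(3.51)(0.806)² = 6.530 kg·m²; I₂ = 1.97 + 2(3.51)(0.361)² = 2.885 kg·m².
ω₂ = I₁ω₁ / I₂ = (6.530)(8.09 rad/s) / (2.885) = 18.31 rad/s = 174.9 rpm.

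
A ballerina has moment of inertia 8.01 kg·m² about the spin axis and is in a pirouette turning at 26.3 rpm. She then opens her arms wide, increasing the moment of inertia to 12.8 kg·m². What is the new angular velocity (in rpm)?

With no external torque about the axis, L is conserved: I₁ω₁ = I₂ω₂.
ω₂ = I₁ω₁ / I₂ = (8.010)(26.3 rpm) / (12.80) = 16.46 rpm.

ω₂ ≈ 16.5 rpm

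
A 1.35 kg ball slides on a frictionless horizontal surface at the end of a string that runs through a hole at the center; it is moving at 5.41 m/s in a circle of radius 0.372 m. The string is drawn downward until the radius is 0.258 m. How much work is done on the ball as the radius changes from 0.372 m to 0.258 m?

Central (radial) force ⇒ zero torque about the center ⇒ m v r is constant.
v₂ = v₁ r₁ / r₂ = (5.41)(0.372) / (0.258) = 7.800 m/s.
W = ΔKE = ½m(v₂² − v₁²) = 21.32 J.

W ≈ 21.3 J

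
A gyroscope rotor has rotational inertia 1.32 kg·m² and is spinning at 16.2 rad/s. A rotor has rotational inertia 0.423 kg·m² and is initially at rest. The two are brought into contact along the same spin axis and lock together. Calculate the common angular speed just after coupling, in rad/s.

No external torque acts about the common axis, so total angular momentum is conserved.
Taking A's sense as positive: L = (1.320)(16.2) = 21.38 kg·m²·rad/s.
Combined I = 1.320 + 0.4230 = 1.743 kg·m².
ω_f = L / I = 21.38 / 1.743 = 12.27 rad/s.

|ω_f| ≈ 12.3 rad/s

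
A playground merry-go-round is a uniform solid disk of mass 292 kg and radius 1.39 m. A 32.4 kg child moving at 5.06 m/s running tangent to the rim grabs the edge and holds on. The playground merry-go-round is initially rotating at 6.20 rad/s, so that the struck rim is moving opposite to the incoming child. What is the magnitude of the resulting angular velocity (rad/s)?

The axle reaction passes through the axle and exerts no torque about it; angular momentum about the axle is conserved through the impact.
I_p = ½(292)(1.39)² = 282.1 kg·m². Taking the sense of the child's angular momentum as positive, L_{child} = m v R = (32.4)(5.06)(1.39) = 227.9 kg·m²/s.
L_i = −I_p ω_p + m v R = −(282.1)(6.20) + 227.9 = -1521 kg·m²/s.
After sticking, I_f = I_p + m R² = 282.1 + (32.4)(1.39)² = 344.7 kg·m².
ω_f = L_i / I_f = -1521 / 344.7 = -4.413 rad/s.

|ω_f| ≈ 4.41 rad/s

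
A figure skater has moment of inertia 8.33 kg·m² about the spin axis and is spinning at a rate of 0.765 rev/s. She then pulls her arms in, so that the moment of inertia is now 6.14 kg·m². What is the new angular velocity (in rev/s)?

Angular momentum about the spin axis is conserved since the torque about it is zero.
ω₂ = I₁ω₁ / I₂ = (8.330)(0.765 rev/s) / (6.140) = 1.038 rev/s.

ω₂ ≈ 1.04 rev/s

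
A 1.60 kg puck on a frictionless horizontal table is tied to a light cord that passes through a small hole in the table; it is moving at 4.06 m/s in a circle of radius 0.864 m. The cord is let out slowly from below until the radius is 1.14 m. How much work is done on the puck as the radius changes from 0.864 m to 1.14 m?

W ≈ -5.61 J

The only horizontal force on the mass is along the cord (radial), so it exerts no torque about the hole and angular momentum m v r is conserved.
v₂ = v₁ r₁ / r₂ = (4.06)(0.864) / (1.14) = 3.077 m/s.
W = ΔKE = ½m(v₂² − v₁²) = -5.612 J.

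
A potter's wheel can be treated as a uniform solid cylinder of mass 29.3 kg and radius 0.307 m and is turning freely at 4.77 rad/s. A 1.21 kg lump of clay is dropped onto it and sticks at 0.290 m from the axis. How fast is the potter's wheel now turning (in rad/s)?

The added mass arrives with no angular momentum about the axis, and any external torque about the axis is negligible, so the system's angular momentum is conserved.
I_p = ½(29.3)(0.307)² = 1.381 kg·m².
Added inertia Σmr² = (1.21)(0.290)² = 0.1018 kg·m²; I_f = 1.381 + 0.1018 = 1.483 kg·m².
ω_f = I_p ω_i / I_f = (1.381)(4.77) / 1.483 = 4.443 rad/s.

ω_f ≈ 4.44 rad/s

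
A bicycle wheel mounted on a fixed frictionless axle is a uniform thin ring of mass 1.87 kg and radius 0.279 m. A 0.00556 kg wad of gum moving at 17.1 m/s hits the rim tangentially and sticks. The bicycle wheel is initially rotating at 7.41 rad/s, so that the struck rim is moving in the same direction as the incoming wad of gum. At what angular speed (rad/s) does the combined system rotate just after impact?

About the axle the impulsive forces during the collision are internal, so angular momentum about that axis is conserved.
I_p = (1.87)(0.279)² = 0.1456 kg·m². Taking the sense of the wad of gum's angular momentum as positive, L_{wad} = m v R = (0.00556)(17.1)(0.279) = 0.02653 kg·m²/s.
L_i = +I_p ω_p + m v R = +(0.1456)(7.41) + 0.02653 = 1.105 kg·m²/s.
After sticking, I_f = I_p + m R² = 0.1456 + (0.00556)(0.279)² = 0.1460 kg·m².
ω_f = L_i / I_f = 1.105 / 0.1460 = 7.570 rad/s.

|ω_f| ≈ 7.57 rad/s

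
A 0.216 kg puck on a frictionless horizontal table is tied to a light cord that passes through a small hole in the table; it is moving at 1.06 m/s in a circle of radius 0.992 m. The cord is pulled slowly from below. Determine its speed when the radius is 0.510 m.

v₂ ≈ 2.06 m/s

The only horizontal force on the mass is along the cord (radial), so it exerts no torque about the hole and angular momentum m v r is conserved.
v₂ = v₁ r₁ / r₂ = (1.06)(0.992) / (0.510) = 2.062 m/s.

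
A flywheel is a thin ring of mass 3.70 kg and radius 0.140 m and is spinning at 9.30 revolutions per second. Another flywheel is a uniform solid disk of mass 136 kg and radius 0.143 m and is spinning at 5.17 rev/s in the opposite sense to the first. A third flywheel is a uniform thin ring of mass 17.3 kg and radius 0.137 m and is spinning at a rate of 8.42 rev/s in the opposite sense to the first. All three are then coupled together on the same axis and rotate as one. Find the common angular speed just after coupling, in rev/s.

No external torque acts about the common axis, so total angular momentum is conserved.
Moments of inertia: I_A = (3.70)(0.140)² = 0.07252 kg·m²; I_B = ½(136)(0.143)² = 1.391 kg·m²; I_C = (17.3)(0.137)² = 0.3247 kg·m².
Taking A's sense as positive: L = (0.07252)(9.30) − (1.391)(5.17) − (0.3247)(8.42) = -9.249 kg·m²·rev/s.
Combined I = 0.07252 + 1.391 + 0.3247 = 1.788 kg·m².
ω_f = L / I = -9.249 / 1.788 = -5.173 rev/s.

|ω_f| ≈ 5.17 rev/s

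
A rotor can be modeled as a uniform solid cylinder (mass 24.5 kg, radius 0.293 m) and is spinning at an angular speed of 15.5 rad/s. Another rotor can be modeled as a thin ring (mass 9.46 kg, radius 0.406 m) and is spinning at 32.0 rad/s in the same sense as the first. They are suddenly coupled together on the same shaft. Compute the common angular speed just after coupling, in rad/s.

|ω_f| ≈ 25.4 rad/s

The coupling torques are internal; angular momentum about the shared axis is conserved.
Moments of inertia: I_A = ½(24.5)(0.293)² = 1.052 kg·m²; I_B = (9.46)(0.406)² = 1.559 kg·m².
Taking A's sense as positive: L = (1.052)(15.5) + (1.559)(32.0) = 66.20 kg·m²·rad/s.
Combined I = 1.052 + 1.559 = 2.611 kg·m².
ω_f = L / I = 66.20 / 2.611 = 25.35 rad/s.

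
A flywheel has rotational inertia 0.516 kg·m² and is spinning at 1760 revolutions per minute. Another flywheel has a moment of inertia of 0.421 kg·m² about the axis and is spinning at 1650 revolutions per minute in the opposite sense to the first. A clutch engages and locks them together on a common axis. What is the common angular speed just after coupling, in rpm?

|ω_f| ≈ 228 rpm

No external torque acts about the common axis, so total angular momentum is conserved.
Taking A's sense as positive: L = (0.5160)(1760) − (0.4210)(1650) = 213.5 kg·m²·rpm.
Combined I = 0.5160 + 0.4210 = 0.9370 kg·m².
ω_f = L / I = 213.5 / 0.9370 = 227.9 rpm.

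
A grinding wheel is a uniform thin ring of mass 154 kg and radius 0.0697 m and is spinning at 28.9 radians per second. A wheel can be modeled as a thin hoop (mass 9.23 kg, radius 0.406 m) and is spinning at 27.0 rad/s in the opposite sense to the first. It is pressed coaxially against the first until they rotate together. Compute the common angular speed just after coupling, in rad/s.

The coupling torques are internal; angular momentum about the shared axis is conserved.
Moments of inertia: I_A = (154)(0.0697)² = 0.7481 kg·m²; I_B = (9.23)(0.406)² = 1.521 kg·m².
Taking A's sense as positive: L = (0.7481)(28.9) − (1.521)(27.0) = -19.46 kg·m²·rad/s.
Combined I = 0.7481 + 1.521 = 2.270 kg·m².
ω_f = L / I = -19.46 / 2.270 = -8.573 rad/s.

|ω_f| ≈ 8.57 rad/s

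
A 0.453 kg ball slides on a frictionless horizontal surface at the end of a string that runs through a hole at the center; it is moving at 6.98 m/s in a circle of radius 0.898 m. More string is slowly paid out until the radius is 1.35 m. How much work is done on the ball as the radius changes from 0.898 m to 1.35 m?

W ≈ -6.15 J

Central (radial) force ⇒ zero torque about the center ⇒ m v r is constant.
v₂ = v₁ r₁ / r₂ = (6.98)(0.898) / (1.35) = 4.643 m/s.
W = ΔKE = ½m(v₂² − v₁²) = -6.152 J.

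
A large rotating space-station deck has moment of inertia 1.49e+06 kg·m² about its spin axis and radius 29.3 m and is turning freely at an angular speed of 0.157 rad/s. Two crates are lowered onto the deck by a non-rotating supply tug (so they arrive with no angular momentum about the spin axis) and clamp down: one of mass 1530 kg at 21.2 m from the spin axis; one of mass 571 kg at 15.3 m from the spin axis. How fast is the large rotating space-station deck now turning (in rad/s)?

ω_f ≈ 0.101 rad/s

No external torque acts about the spin axis; L_before = L_after.
Added inertia Σmr² = (1530)(21.2)² + (571)(15.3)² = 8.213e+05 kg·m²; I_f = 1.490e+06 + 8.213e+05 = 2.311e+06 kg·m².
ω_f = I_p ω_i / I_f = (1.490e+06)(0.157) / 2.311e+06 = 0.1012 rad/s.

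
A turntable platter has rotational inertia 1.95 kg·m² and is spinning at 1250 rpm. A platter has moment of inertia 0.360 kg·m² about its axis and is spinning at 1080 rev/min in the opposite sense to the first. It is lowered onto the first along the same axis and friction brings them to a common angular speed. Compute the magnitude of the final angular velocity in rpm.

No external torque acts about the common axis, so total angular momentum is conserved.
Taking A's sense as positive: L = (1.950)(1250) − (0.3600)(1080) = 2049 kg·m²·rpm.
Combined I = 1.950 + 0.3600 = 2.310 kg·m².
ω_f = L / I = 2049 / 2.310 = 886.9 rpm.

|ω_f| ≈ 887 rpm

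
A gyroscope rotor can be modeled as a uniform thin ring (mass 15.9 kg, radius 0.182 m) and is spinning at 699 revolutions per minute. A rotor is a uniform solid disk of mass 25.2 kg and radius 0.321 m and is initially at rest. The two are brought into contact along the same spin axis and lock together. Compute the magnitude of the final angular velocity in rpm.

No external torque acts about the common axis, so total angular momentum is conserved.
Moments of inertia: I_A = (15.9)(0.182)² = 0.5267 kg·m²; I_B = ½(25.2)(0.321)² = 1.298 kg·m².
Taking A's sense as positive: L = (0.5267)(699) = 368.1 kg·m²·rpm.
Combined I = 0.5267 + 1.298 = 1.825 kg·m².
ω_f = L / I = 368.1 / 1.825 = 201.7 rpm.

|ω_f| ≈ 202 rpm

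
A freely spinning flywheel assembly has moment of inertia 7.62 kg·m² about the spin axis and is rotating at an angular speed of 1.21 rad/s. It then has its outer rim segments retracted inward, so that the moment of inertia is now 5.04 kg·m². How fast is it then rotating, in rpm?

No external torque acts about the spin axis, so angular momentum is conserved.
ω₂ = I₁ω₁ / I₂ = (7.620)(1.21 rad/s) / (5.040) = 1.829 rad/s = 17.47 rpm.

ω₂ ≈ 17.5 rpm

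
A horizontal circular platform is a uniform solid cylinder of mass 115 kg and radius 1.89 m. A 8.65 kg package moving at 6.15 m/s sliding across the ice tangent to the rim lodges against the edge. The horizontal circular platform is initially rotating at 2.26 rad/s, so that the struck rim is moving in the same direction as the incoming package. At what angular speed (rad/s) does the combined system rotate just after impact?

|ω_f| ≈ 2.39 rad/s

About the central axle the impulsive forces during the collision are internal, so angular momentum about that axis is conserved.
I_p = ½(115)(1.89)² = 205.4 kg·m². Taking the sense of the package's angular momentum as positive, L_{package} = m v R = (8.65)(6.15)(1.89) = 100.5 kg·m²/s.
L_i = +I_p ω_p + m v R = +(205.4)(2.26) + 100.5 = 564.7 kg·m²/s.
After sticking, I_f = I_p + m R² = 205.4 + (8.65)(1.89)² = 236.3 kg·m².
ω_f = L_i / I_f = 564.7 / 236.3 = 2.390 rad/s.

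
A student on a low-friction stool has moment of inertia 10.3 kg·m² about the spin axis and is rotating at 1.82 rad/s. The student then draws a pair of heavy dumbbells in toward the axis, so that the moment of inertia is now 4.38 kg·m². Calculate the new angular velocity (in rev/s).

ω₂ ≈ 0.681 rev/s

No external torque acts about the spin axis, so angular momentum is conserved.
ω₂ = I₁ω₁ / I₂ = (10.30)(1.82 rad/s) / (4.380) = 4.280 rad/s = 0.6812 rev/s.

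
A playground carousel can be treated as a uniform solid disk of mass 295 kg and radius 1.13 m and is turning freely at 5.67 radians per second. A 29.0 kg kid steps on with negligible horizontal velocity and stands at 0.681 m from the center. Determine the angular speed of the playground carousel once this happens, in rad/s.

ω_f ≈ 5.29 rad/s

The added mass arrives with no angular momentum about the center, and any external torque about the center is negligible, so the system's angular momentum is conserved.
I_p = ½(295)(1.13)² = 188.3 kg·m².
Added inertia Σmr² = (29.0)(0.681)² = 13.45 kg·m²; I_f = 188.3 + 13.45 = 201.8 kg·m².
ω_f = I_p ω_i / I_f = (188.3)(5.67) / 201.8 = 5.292 rad/s.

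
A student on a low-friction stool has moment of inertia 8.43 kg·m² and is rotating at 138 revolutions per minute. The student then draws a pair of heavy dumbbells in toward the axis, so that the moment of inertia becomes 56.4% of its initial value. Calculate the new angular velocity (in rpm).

ω₂ ≈ 245 rpm

With no external torque about the axis, L is conserved: I₁ω₁ = I₂ω₂.
I₂ = 0.564 × 8.43 = 4.755 kg·m².
ω₂ = I₁ω₁ / I₂ = (8.430)(138 rpm) / (4.755) = 244.7 rpm.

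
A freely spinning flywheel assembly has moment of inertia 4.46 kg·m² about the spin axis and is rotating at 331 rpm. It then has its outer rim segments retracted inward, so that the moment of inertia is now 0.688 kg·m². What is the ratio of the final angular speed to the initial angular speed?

No external torque acts about the spin axis, so angular momentum is conserved.
ω₂/ω₁ = I₁/I₂ = 4.460 / 0.6880 = 6.483.

ω₂/ω₁ ≈ 6.48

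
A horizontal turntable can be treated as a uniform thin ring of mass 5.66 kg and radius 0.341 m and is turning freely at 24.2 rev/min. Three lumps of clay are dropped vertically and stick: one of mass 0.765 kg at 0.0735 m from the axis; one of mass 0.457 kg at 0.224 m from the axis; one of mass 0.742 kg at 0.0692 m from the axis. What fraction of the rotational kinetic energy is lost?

The added mass arrives with no angular momentum about the axis, and any external torque about the axis is negligible, so the system's angular momentum is conserved.
I_p = (5.66)(0.341)² = 0.6582 kg·m².
Added inertia Σmr² = (0.765)(0.0735)² + (0.457)(0.224)² + (0.742)(0.0692)² = 0.03062 kg·m²; I_f = 0.6582 + 0.03062 = 0.6888 kg·m².
ω_f = I_p ω_i / I_f = (0.6582)(24.2) / 0.6888 = 23.12 rpm.
KE_i = ½(0.6582)(2.534 rad/s)² = 2.113 J; KE_f = ½(0.6888)(2.422)² = 2.019 J.
Fraction lost = 0.04445.

fraction ≈ 0.0445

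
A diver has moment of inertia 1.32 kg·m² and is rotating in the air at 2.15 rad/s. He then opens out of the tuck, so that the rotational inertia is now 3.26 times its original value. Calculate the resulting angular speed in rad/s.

ω₂ ≈ 0.660 rad/s

Angular momentum about the spin axis is conserved since the torque about it is zero.
I₂ = 3.26 × 1.32 = 4.303 kg·m².
ω₂ = I₁ω₁ / I₂ = (1.320)(2.15 rad/s) / (4.303) = 0.6595 rad/s.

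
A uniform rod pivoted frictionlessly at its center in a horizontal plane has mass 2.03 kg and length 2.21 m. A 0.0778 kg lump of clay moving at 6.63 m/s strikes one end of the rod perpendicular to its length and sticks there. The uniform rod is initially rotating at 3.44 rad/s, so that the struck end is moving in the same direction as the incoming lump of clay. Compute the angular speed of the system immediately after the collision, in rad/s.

|ω_f| ≈ 3.70 rad/s

About the pivot the impulsive forces during the collision are internal, so angular momentum about that axis is conserved.
I_p = (1/12)(2.03)(2.21)² = 0.8262 kg·m². Taking the sense of the lump of clay's angular momentum as positive, L_{lump} = m v R = (0.0778)(6.63)(2.21/2) = 0.5700 kg·m²/s.
L_i = +I_p ω_p + m v R = +(0.8262)(3.44) + 0.5700 = 3.412 kg·m²/s.
After sticking, I_f = I_p + m R² = 0.8262 + (0.0778)(2.21/2)² = 0.9212 kg·m².
ω_f = L_i / I_f = 3.412 / 0.9212 = 3.704 rad/s.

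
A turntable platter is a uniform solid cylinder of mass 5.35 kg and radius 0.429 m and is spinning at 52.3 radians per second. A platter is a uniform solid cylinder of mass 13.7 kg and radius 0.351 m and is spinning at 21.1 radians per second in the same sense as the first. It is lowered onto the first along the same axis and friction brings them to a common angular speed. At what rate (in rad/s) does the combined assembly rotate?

The coupling torques are internal; angular momentum about the shared axis is conserved.
Moments of inertia: I_A = ½(5.35)(0.429)² = 0.4923 kg·m²; I_B = ½(13.7)(0.351)² = 0.8439 kg·m².
Taking A's sense as positive: L = (0.4923)(52.3) + (0.8439)(21.1) = 43.55 kg·m²·rad/s.
Combined I = 0.4923 + 0.8439 = 1.336 kg·m².
ω_f = L / I = 43.55 / 1.336 = 32.60 rad/s.

|ω_f| ≈ 32.6 rad/s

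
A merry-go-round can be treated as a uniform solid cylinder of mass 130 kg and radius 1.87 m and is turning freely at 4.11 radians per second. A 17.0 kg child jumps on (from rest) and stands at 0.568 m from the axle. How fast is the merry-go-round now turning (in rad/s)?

ω_f ≈ 4.01 rad/s

The added mass arrives with no angular momentum about the axle, and any external torque about the axle is negligible, so the system's angular momentum is conserved.
I_p = ½(130)(1.87)² = 227.3 kg·m².
Added inertia Σmr² = (17.0)(0.568)² = 5.485 kg·m²; I_f = 227.3 + 5.485 = 232.8 kg·m².
ω_f = I_p ω_i / I_f = (227.3)(4.11) / 232.8 = 4.013 rad/s.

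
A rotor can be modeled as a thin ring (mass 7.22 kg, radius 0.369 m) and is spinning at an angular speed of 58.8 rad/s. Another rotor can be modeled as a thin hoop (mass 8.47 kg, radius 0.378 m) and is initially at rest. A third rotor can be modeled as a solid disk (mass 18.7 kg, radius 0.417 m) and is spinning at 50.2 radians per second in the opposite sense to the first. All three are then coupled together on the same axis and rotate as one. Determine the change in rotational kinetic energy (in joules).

No external torque acts about the common axis, so total angular momentum is conserved.
Moments of inertia: I_A = (7.22)(0.369)² = 0.9831 kg·m²; I_B = (8.47)(0.378)² = 1.210 kg·m²; I_C = ½(18.7)(0.417)² = 1.626 kg·m².
Taking A's sense as positive: L = (0.9831)(58.8) − (1.626)(50.2) = -23.81 kg·m²·rad/s.
Combined I = 0.9831 + 1.210 + 1.626 = 3.819 kg·m².
ω_f = L / I = -23.81 / 3.819 = -6.235 rad/s.
KE_i = ½ΣIω² = 3748 J; KE_f = ½(3.819)(6.235)² = 74.24 J.

ΔKE ≈ -3670 J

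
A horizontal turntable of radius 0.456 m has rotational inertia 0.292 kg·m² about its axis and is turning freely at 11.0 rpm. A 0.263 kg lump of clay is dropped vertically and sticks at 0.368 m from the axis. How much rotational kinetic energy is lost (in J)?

energy lost ≈ 0.0211 J

The added mass arrives with no angular momentum about the axis, and any external torque about the axis is negligible, so the system's angular momentum is conserved.
Added inertia Σmr² = (0.263)(0.368)² = 0.03562 kg·m²; I_f = 0.2920 + 0.03562 = 0.3276 kg·m².
ω_f = I_p ω_i / I_f = (0.2920)(11.0) / 0.3276 = 9.804 rpm.
KE_i = ½(0.2920)(1.152 rad/s)² = 0.1937 J; KE_f = ½(0.3276)(1.027)² = 0.1727 J.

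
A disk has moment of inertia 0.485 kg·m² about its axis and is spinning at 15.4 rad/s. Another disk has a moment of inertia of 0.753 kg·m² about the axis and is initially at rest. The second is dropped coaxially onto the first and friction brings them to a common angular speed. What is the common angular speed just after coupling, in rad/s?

|ω_f| ≈ 6.03 rad/s

No external torque acts about the common axis, so total angular momentum is conserved.
Taking A's sense as positive: L = (0.4850)(15.4) = 7.469 kg·m²·rad/s.
Combined I = 0.4850 + 0.7530 = 1.238 kg·m².
ω_f = L / I = 7.469 / 1.238 = 6.033 rad/s.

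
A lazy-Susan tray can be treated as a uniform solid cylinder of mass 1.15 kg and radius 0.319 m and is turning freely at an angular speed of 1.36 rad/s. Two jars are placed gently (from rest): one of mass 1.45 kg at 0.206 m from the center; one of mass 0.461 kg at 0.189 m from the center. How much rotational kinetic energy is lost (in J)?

energy lost ≈ 0.0309 J

No external torque acts about the center; L_before = L_after.
I_p = ½(1.15)(0.319)² = 0.05851 kg·m².
Added inertia Σmr² = (1.45)(0.206)² + (0.461)(0.189)² = 0.07800 kg·m²; I_f = 0.05851 + 0.07800 = 0.1365 kg·m².
ω_f = I_p ω_i / I_f = (0.05851)(1.36) / 0.1365 = 0.5829 rad/s.
KE_i = ½(0.05851)(1.360 rad/s)² = 0.05411 J; KE_f = ½(0.1365)(0.5829)² = 0.02319 J.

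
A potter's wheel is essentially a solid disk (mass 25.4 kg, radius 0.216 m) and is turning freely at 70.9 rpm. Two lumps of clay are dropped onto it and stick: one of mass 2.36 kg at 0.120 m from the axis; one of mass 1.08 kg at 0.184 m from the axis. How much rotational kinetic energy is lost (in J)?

energy lost ≈ 1.74 J

No external torque acts about the axis; L_before = L_after.
I_p = ½(25.4)(0.216)² = 0.5925 kg·m².
Added inertia Σmr² = (2.36)(0.120)² + (1.08)(0.184)² = 0.07055 kg·m²; I_f = 0.5925 + 0.07055 = 0.6631 kg·m².
ω_f = I_p ω_i / I_f = (0.5925)(70.9) / 0.6631 = 63.36 rpm.
KE_i = ½(0.5925)(7.425 rad/s)² = 16.33 J; KE_f = ½(0.6631)(6.635)² = 14.59 J.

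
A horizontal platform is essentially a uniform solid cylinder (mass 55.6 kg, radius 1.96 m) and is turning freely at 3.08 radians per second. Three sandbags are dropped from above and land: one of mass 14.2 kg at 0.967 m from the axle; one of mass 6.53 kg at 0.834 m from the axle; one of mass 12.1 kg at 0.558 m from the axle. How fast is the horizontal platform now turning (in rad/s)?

No external torque acts about the axle; L_before = L_after.
I_p = ½(55.6)(1.96)² = 106.8 kg·m².
Added inertia Σmr² = (14.2)(0.967)² + (6.53)(0.834)² + (12.1)(0.558)² = 21.59 kg·m²; I_f = 106.8 + 21.59 = 128.4 kg·m².
ω_f = I_p ω_i / I_f = (106.8)(3.08) / 128.4 = 2.562 rad/s.

ω_f ≈ 2.56 rad/s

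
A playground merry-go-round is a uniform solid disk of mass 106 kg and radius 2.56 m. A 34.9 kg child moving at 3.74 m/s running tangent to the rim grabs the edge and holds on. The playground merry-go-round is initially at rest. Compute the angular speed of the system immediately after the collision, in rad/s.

About the axle the impulsive forces during the collision are internal, so angular momentum about that axis is conserved.
I_p = ½(106)(2.56)² = 347.3 kg·m². Taking the sense of the child's angular momentum as positive, L_{child} = m v R = (34.9)(3.74)(2.56) = 334.1 kg·m²/s.
L_i = 0 + 334.1 = 334.1 kg·m²/s.
After sticking, I_f = I_p + m R² = 347.3 + (34.9)(2.56)² = 576.1 kg·m².
ω_f = L_i / I_f = 334.1 / 576.1 = 0.5801 rad/s.

|ω_f| ≈ 0.580 rad/s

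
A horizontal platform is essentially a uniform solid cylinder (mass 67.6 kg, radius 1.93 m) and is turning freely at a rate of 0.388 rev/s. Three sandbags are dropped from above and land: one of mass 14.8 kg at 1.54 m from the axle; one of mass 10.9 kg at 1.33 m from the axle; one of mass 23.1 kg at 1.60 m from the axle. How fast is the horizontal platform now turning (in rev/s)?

No external torque acts about the axle; L_before = L_after.
I_p = ½(67.6)(1.93)² = 125.9 kg·m².
Added inertia Σmr² = (14.8)(1.54)² + (10.9)(1.33)² + (23.1)(1.60)² = 113.5 kg·m²; I_f = 125.9 + 113.5 = 239.4 kg·m².
ω_f = I_p ω_i / I_f = (125.9)(0.388) / 239.4 = 0.2040 rev/s.

ω_f ≈ 0.204 rev/s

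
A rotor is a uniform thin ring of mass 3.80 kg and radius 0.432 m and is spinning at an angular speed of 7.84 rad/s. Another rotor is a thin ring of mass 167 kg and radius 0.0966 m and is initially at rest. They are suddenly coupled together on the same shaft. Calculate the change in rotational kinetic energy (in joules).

The coupling torques are internal; angular momentum about the shared axis is conserved.
Moments of inertia: I_A = (3.80)(0.432)² = 0.7092 kg·m²; I_B = (167)(0.0966)² = 1.558 kg·m².
Taking A's sense as positive: L = (0.7092)(7.84) = 5.560 kg·m²·rad/s.
Combined I = 0.7092 + 1.558 = 2.268 kg·m².
ω_f = L / I = 5.560 / 2.268 = 2.452 rad/s.
KE_i = ½ΣIω² = 21.79 J; KE_f = ½(2.268)(2.452)² = 6.816 J.

ΔKE ≈ -15.0 J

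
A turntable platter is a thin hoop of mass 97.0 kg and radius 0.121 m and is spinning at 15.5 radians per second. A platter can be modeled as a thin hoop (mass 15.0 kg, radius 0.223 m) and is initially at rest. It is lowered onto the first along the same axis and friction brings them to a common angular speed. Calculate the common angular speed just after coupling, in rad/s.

|ω_f| ≈ 10.2 rad/s

The coupling torques are internal; angular momentum about the shared axis is conserved.
Moments of inertia: I_A = (97.0)(0.121)² = 1.420 kg·m²; I_B = (15.0)(0.223)² = 0.7459 kg·m².
Taking A's sense as positive: L = (1.420)(15.5) = 22.01 kg·m²·rad/s.
Combined I = 1.420 + 0.7459 = 2.166 kg·m².
ω_f = L / I = 22.01 / 2.166 = 10.16 rad/s.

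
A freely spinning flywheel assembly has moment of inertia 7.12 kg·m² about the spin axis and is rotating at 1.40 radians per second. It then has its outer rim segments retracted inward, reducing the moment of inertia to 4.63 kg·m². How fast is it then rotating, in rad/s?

Angular momentum about the spin axis is conserved since the torque about it is zero.
ω₂ = I₁ω₁ / I₂ = (7.120)(1.40 rad/s) / (4.630) = 2.153 rad/s.

ω₂ ≈ 2.15 rad/s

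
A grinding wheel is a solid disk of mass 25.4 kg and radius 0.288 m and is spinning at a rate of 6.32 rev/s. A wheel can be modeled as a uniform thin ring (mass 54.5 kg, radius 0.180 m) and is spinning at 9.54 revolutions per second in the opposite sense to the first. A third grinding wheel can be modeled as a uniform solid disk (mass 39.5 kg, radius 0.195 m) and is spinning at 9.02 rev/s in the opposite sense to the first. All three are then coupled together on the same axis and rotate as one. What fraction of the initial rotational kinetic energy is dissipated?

fraction ≈ 0.695

No external torque acts about the common axis, so total angular momentum is conserved.
Moments of inertia: I_A = ½(25.4)(0.288)² = 1.053 kg·m²; I_B = (54.5)(0.180)² = 1.766 kg·m²; I_C = ½(39.5)(0.195)² = 0.7510 kg·m².
Taking A's sense as positive: L = (1.053)(6.32) − (1.766)(9.54) − (0.7510)(9.02) = -16.96 kg·m²·rev/s.
Combined I = 1.053 + 1.766 + 0.7510 = 3.570 kg·m².
ω_f = L / I = -16.96 / 3.570 = -4.751 rev/s.
KE_i = ½ΣIω² = 5209 J; KE_f = ½(3.570)(29.85)² = 1591 J.
Fraction dissipated = (KE_i − KE_f)/KE_i = 0.6946.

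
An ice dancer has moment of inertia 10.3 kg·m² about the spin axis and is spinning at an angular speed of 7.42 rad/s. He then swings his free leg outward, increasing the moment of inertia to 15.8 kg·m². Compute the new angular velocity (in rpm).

ω₂ ≈ 46.2 rpm

Angular momentum about the spin axis is conserved since the torque about it is zero.
ω₂ = I₁ω₁ / I₂ = (10.30)(7.42 rad/s) / (15.80) = 4.837 rad/s = 46.19 rpm.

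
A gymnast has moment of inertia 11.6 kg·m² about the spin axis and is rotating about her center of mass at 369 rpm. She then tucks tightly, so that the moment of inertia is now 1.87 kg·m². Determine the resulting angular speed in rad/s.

With no external torque about the axis, L is conserved: I₁ω₁ = I₂ω₂.
ω₂ = I₁ω₁ / I₂ = (11.60)(369 rpm) / (1.870) = 2289 rpm = 239.7 rad/s.

ω₂ ≈ 240 rad/s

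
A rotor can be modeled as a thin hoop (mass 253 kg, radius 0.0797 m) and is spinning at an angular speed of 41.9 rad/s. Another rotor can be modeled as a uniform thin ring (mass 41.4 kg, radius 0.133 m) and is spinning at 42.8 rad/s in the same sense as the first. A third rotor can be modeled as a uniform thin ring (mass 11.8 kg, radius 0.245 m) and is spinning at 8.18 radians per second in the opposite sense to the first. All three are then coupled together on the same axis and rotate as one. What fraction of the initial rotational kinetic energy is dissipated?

The coupling torques are internal; angular momentum about the shared axis is conserved.
Moments of inertia: I_A = (253)(0.0797)² = 1.607 kg·m²; I_B = (41.4)(0.133)² = 0.7323 kg·m²; I_C = (11.8)(0.245)² = 0.7083 kg·m².
Taking A's sense as positive: L = (1.607)(41.9) + (0.7323)(42.8) − (0.7083)(8.18) = 92.89 kg·m²·rad/s.
Combined I = 1.607 + 0.7323 + 0.7083 = 3.048 kg·m².
ω_f = L / I = 92.89 / 3.048 = 30.48 rad/s.
KE_i = ½ΣIω² = 2105 J; KE_f = ½(3.048)(30.48)² = 1415 J.
Fraction dissipated = (KE_i − KE_f)/KE_i = 0.3276.

fraction ≈ 0.328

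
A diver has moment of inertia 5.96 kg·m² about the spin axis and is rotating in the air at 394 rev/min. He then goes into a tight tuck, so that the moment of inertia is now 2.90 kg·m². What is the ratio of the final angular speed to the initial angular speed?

ω₂/ω₁ ≈ 2.06

Angular momentum about the spin axis is conserved since the torque about it is zero.
ω₂/ω₁ = I₁/I₂ = 5.960 / 2.900 = 2.055.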